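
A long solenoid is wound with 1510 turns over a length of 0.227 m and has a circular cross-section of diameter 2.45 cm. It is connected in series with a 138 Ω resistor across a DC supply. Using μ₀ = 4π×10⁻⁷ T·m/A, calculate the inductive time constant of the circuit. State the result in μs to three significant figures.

τ ≈ 43.1 μs

A = π(d/2)² = π(1.225×10^-2 m)² = 4.714×10^-4 m².
L = μ₀N²A/ℓ = (4π×10⁻⁷)(1510)²(4.714×10^-4)/(0.227) = 5.951×10^-3 H.
τ = L/R = (5.951×10^-3)/(138) = 4.312×10^-5 s.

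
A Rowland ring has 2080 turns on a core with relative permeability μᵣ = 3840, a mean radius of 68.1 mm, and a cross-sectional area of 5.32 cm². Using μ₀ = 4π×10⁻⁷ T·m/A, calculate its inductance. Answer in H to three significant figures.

L ≈ 26.0 H

For a thin toroid, L = μ₀μᵣN²A/(2πR).
L = (4π×10⁻⁷)(3840)(2080)²(5.320×10^-4) / (2π×6.810×10^-2 m) = 25.96 H.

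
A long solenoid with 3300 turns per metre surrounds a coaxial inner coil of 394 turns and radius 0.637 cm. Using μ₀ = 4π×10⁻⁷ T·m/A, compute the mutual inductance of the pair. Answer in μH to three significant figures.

The outer solenoid produces a uniform field B₁ = μ₀n₁I₁ across the inner coil,
so the flux linkage is N₂Φ = N₂B₁A₂ = μ₀n₁N₂A₂·I₁, giving M = μ₀n₁N₂A₂.
A₂ = πr² = π(6.370×10^-3 m)² = 1.2748×10^-4 m².
M = (4π×10⁻⁷)(3300)(394)(1.2748×10^-4) = 2.083×10^-4 H.

M ≈ 208 μH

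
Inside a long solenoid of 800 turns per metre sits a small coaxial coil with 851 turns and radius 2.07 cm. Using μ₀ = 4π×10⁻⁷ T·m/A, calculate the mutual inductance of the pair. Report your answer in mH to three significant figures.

M ≈ 1.15 mH

The outer solenoid produces a uniform field B₁ = μ₀n₁I₁ across the inner coil,
so the flux linkage is N₂Φ = N₂B₁A₂ = μ₀n₁N₂A₂·I₁, giving M = μ₀n₁N₂A₂.
A₂ = πr² = π(2.070×10^-2 m)² = 1.346×10^-3 m².
M = (4π×10⁻⁷)(800)(851)(1.346×10^-3) = 1.152×10^-3 H.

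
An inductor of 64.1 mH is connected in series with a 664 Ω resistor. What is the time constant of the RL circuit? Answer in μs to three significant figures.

τ = L/R = (6.410×10^-2 H)/(664 Ω) = 9.654×10^-5 s.

τ ≈ 96.5 μs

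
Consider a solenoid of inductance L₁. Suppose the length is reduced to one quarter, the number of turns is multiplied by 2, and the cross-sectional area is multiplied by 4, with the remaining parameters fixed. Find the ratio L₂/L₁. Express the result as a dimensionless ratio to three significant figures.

L₂/L₁ = 64.0

For a solenoid, L ∝ μᵣN²A/ℓ.
L₂/L₁ = (0.25)^-1 × (2)^2 × (4) = 64.0.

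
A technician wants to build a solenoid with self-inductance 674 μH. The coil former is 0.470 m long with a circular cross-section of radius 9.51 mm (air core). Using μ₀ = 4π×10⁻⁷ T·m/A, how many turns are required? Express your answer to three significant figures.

N ≈ 942 turns

A = πr² = π(9.510×10^-3 m)² = 2.841×10^-4 m².
From L = μ₀N²A/ℓ, N = √(Lℓ / (μ₀A)).
N = √[(6.740×10^-4)(0.47) / ((4π×10⁻⁷)×2.841×10^-4)] = √(8.872×10^5) ≈ 941.9.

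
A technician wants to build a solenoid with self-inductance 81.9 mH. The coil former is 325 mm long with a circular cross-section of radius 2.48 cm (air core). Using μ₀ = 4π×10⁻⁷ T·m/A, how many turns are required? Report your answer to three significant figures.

N ≈ 3310 turns

A = πr² = π(2.480×10^-2 m)² = 1.932×10^-3 m².
From L = μ₀N²A/ℓ, N = √(Lℓ / (μ₀A)).
N = √[(8.190×10^-2)(0.325) / ((4π×10⁻⁷)×1.932×10^-3)] = √(1.096×10^7) ≈ 3310.9.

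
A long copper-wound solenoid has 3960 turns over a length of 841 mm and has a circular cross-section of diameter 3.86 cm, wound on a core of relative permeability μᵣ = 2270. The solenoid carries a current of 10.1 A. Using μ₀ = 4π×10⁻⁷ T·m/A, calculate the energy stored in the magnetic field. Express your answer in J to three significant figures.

U ≈ 3170 J

A = π(d/2)² = π(1.930×10^-2 m)² = 1.170×10^-3 m².
L = μ₀μᵣN²A/ℓ = (4π×10⁻⁷)(2270)(3960)²(1.170×10^-3)/(0.841) = 62.24 H.
U = ½LI² = ½(62.24)(10.1)² = 3.1747×10^3 J.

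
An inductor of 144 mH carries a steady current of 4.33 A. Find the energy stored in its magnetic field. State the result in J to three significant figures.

Stored magnetic energy: U = ½LI².
U = ½(0.144 H)(4.33 A)² = 1.35 J.

U ≈ 1.35 J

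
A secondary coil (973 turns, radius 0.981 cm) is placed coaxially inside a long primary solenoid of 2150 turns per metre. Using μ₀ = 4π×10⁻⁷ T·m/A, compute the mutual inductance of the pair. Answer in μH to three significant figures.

M ≈ 795 μH

The outer solenoid produces a uniform field B₁ = μ₀n₁I₁ across the inner coil,
so the flux linkage is N₂Φ = N₂B₁A₂ = μ₀n₁N₂A₂·I₁, giving M = μ₀n₁N₂A₂.
A₂ = πr² = π(9.810×10^-3 m)² = 3.023×10^-4 m².
M = (4π×10⁻⁷)(2150)(973)(3.023×10^-4) = 7.948×10^-4 H.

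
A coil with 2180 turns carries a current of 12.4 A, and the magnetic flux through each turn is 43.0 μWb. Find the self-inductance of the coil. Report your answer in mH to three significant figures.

L ≈ 7.56 mH

Self-inductance is defined by L = NΦ_B/I (flux linkage over current).
L = (2180)(4.300×10^-5 Wb)/(12.4 A) = 7.560×10^-3 H.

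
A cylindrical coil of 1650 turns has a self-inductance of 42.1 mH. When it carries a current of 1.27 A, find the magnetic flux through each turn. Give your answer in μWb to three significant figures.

From L = NΦ_B/I, the flux per turn is Φ_B = LI/N.
Φ_B = (4.210×10^-2 H)(1.27 A)/1650 = 3.240×10^-5 Wb.

Φ_B ≈ 32.4 μWb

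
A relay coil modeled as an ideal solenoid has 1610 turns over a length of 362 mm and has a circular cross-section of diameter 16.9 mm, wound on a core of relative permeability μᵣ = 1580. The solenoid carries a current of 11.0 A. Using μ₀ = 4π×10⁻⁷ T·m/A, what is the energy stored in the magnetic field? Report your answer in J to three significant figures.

U ≈ 193 J

A = π(d/2)² = π(8.450×10^-3 m)² = 2.243×10^-4 m².
L = μ₀μᵣN²A/ℓ = (4π×10⁻⁷)(1580)(1610)²(2.243×10^-4)/(0.362) = 3.189 H.
U = ½LI² = ½(3.189)(11.0)² = 192.9 J.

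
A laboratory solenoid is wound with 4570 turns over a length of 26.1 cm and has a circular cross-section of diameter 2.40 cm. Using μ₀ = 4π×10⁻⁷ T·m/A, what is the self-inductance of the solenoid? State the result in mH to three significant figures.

L ≈ 45.5 mH

A = π(d/2)² = π(1.200×10^-2 m)² = 4.524×10^-4 m².
For a long solenoid, L = μ₀N²A/ℓ.
L = (4π×10⁻⁷)(4570)²(4.524×10^-4)/(0.261 m) = 4.549×10^-2 H.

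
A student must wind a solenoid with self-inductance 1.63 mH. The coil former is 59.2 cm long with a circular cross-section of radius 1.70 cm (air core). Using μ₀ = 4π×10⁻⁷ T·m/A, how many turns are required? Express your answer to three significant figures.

A = πr² = π(1.700×10^-2 m)² = 9.079×10^-4 m².
From L = μ₀N²A/ℓ, N = √(Lℓ / (μ₀A)).
N = √[(1.630×10^-3)(0.592) / ((4π×10⁻⁷)×9.079×10^-4)] = √(8.458×10^5) ≈ 919.7.

N ≈ 920 turns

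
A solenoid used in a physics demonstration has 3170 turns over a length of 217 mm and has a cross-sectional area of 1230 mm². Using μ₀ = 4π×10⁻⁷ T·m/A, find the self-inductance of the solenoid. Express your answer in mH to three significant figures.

L ≈ 71.6 mH

A = 1230 mm² = 1.230×10^-3 m².
For a long solenoid, L = μ₀N²A/ℓ.
L = (4π×10⁻⁷)(3170)²(1.230×10^-3)/(0.217 m) = 7.158×10^-2 H.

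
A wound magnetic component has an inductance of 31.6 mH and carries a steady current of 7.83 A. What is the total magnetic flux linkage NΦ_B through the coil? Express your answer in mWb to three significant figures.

NΦ_B ≈ 247 mWb

From L = NΦ_B/I, the flux linkage is NΦ_B = LI.
NΦ_B = (3.160×10^-2 H)(7.83 A) = 0.2474 Wb.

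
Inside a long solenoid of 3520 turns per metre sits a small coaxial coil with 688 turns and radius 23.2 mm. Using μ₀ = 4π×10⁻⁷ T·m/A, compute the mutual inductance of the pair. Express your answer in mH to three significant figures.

The outer solenoid produces a uniform field B₁ = μ₀n₁I₁ across the inner coil,
so the flux linkage is N₂Φ = N₂B₁A₂ = μ₀n₁N₂A₂·I₁, giving M = μ₀n₁N₂A₂.
A₂ = πr² = π(2.320×10^-2 m)² = 1.691×10^-3 m².
M = (4π×10⁻⁷)(3520)(688)(1.691×10^-3) = 5.146×10^-3 H.

M ≈ 5.15 mH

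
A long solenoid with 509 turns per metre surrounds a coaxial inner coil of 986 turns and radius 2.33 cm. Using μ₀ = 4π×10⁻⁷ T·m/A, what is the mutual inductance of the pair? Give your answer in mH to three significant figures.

M ≈ 1.08 mH

The outer solenoid produces a uniform field B₁ = μ₀n₁I₁ across the inner coil,
so the flux linkage is N₂Φ = N₂B₁A₂ = μ₀n₁N₂A₂·I₁, giving M = μ₀n₁N₂A₂.
A₂ = πr² = π(2.330×10^-2 m)² = 1.706×10^-3 m².
M = (4π×10⁻⁷)(509)(986)(1.706×10^-3) = 1.076×10^-3 H.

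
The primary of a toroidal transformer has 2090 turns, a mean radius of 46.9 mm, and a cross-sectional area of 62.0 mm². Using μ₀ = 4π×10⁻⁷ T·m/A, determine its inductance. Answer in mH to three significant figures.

L ≈ 1.15 mH

For a thin toroid, L = μ₀N²A/(2πR).
L = (4π×10⁻⁷)(2090)²(6.200×10^-5) / (2π×4.690×10^-2 m) = 1.1549×10^-3 H.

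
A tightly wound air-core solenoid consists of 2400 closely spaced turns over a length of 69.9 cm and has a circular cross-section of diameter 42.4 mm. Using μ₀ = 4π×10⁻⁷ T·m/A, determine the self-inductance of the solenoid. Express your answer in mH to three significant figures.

L ≈ 14.6 mH

A = π(d/2)² = π(2.120×10^-2 m)² = 1.412×10^-3 m².
For a long solenoid, L = μ₀N²A/ℓ.
L = (4π×10⁻⁷)(2400)²(1.412×10^-3)/(0.699 m) = 1.462×10^-2 H.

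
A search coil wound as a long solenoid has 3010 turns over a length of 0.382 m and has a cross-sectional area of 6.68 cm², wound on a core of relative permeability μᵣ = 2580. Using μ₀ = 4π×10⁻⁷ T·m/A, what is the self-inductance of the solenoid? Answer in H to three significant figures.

A = 6.68 cm² = 6.680×10^-4 m².
For a long solenoid, L = μ₀μᵣN²A/ℓ.
L = (4π×10⁻⁷)(2580)(3010)²(6.680×10^-4)/(0.382 m) = 51.37 H.

L ≈ 51.4 H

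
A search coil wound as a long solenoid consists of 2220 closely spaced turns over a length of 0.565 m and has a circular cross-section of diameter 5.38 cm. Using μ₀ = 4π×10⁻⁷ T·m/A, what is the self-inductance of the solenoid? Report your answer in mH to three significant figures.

A = π(d/2)² = π(2.690×10^-2 m)² = 2.273×10^-3 m².
For a long solenoid, L = μ₀N²A/ℓ.
L = (4π×10⁻⁷)(2220)²(2.273×10^-3)/(0.565 m) = 2.492×10^-2 H.

L ≈ 24.9 mH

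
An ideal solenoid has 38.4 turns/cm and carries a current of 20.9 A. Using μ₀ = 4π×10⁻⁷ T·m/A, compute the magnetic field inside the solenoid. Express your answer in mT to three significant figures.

Inside a long solenoid, B = μ₀nI.
B = (4π×10⁻⁷)(3.840×10^3 m⁻¹)(20.9 A) = 0.1009 T.

B ≈ 101 mT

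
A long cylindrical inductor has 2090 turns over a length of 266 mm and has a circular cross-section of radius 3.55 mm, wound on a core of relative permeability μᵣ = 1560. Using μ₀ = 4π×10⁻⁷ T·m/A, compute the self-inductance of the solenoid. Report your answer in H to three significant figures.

L ≈ 1.27 H

A = πr² = π(3.550×10^-3 m)² = 3.959×10^-5 m².
For a long solenoid, L = μ₀μᵣN²A/ℓ.
L = (4π×10⁻⁷)(1560)(2090)²(3.959×10^-5)/(0.266 m) = 1.2745 H.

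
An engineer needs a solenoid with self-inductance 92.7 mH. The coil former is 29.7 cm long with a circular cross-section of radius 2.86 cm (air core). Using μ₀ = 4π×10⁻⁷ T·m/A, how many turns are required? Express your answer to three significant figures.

N ≈ 2920 turns

A = πr² = π(2.860×10^-2 m)² = 2.570×10^-3 m².
From L = μ₀N²A/ℓ, N = √(Lℓ / (μ₀A)).
N = √[(9.270×10^-2)(0.297) / ((4π×10⁻⁷)×2.570×10^-3)] = √(8.526×10^6) ≈ 2919.9.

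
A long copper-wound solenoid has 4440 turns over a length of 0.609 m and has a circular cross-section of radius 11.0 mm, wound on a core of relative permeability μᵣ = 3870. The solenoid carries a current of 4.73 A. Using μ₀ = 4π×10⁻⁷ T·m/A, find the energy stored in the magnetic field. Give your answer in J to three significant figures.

U ≈ 669 J

A = πr² = π(1.100×10^-2 m)² = 3.801×10^-4 m².
L = μ₀μᵣN²A/ℓ = (4π×10⁻⁷)(3870)(4440)²(3.801×10^-4)/(0.609) = 59.84 H.
U = ½LI² = ½(59.84)(4.73)² = 669.4 J.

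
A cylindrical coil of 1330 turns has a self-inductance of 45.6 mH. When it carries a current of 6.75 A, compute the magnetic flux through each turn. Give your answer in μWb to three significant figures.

From L = NΦ_B/I, the flux per turn is Φ_B = LI/N.
Φ_B = (4.560×10^-2 H)(6.75 A)/1330 = 2.314×10^-4 Wb.

Φ_B ≈ 231 μWb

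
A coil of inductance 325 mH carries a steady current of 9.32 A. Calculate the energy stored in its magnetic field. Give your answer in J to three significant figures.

Stored magnetic energy: U = ½LI².
U = ½(0.325 H)(9.32 A)² = 14.12 J.

U ≈ 14.1 J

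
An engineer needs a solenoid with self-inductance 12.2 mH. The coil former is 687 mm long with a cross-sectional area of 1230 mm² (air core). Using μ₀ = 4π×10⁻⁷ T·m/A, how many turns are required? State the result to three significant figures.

A = 1230 mm² = 1.230×10^-3 m².
From L = μ₀N²A/ℓ, N = √(Lℓ / (μ₀A)).
N = √[(1.220×10^-2)(0.687) / ((4π×10⁻⁷)×1.230×10^-3)] = √(5.423×10^6) ≈ 2328.6.

N ≈ 2330 turns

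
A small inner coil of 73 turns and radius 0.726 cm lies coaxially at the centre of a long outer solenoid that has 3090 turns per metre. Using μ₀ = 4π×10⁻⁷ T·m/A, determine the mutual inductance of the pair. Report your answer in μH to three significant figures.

M ≈ 46.9 μH

The outer solenoid produces a uniform field B₁ = μ₀n₁I₁ across the inner coil,
so the flux linkage is N₂Φ = N₂B₁A₂ = μ₀n₁N₂A₂·I₁, giving M = μ₀n₁N₂A₂.
A₂ = πr² = π(7.260×10^-3 m)² = 1.656×10^-4 m².
M = (4π×10⁻⁷)(3090)(73)(1.656×10^-4) = 4.694×10^-5 H.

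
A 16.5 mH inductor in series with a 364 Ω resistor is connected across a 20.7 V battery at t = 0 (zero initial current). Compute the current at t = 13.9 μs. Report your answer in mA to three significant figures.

τ = L/R = 1.650×10^-2/364 = 4.533×10^-5 s; final current I_∞ = ε/R = 20.7/364 = 5.687×10^-2 A.
I(t) = I_∞(1 − e^(−t/τ)) with t/τ = 0.307.
I = (5.687×10^-2)(1 − e^(−0.307)) = 1.502×10^-2 A.

I ≈ 15.0 mA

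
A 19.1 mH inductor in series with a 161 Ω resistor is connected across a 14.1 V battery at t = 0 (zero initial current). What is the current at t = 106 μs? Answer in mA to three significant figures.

I ≈ 51.7 mA

τ = L/R = 1.910×10^-2/161 = 1.186×10^-4 s; final current I_∞ = ε/R = 14.1/161 = 8.758×10^-2 A.
I(t) = I_∞(1 − e^(−t/τ)) with t/τ = 0.894.
I = (8.758×10^-2)(1 − e^(−0.894)) = 5.174×10^-2 A.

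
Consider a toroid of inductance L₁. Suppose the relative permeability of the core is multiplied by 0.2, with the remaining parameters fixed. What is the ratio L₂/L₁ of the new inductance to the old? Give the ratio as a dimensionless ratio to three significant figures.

For a toroid, L ∝ μᵣN²A/R.
L₂/L₁ = (0.2) = 0.200.

L₂/L₁ = 0.200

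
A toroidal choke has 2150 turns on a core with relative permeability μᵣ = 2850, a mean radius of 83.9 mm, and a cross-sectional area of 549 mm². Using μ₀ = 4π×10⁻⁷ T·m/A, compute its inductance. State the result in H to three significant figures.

For a thin toroid, L = μ₀μᵣN²A/(2πR).
L = (4π×10⁻⁷)(2850)(2150)²(5.490×10^-4) / (2π×8.390×10^-2 m) = 17.24 H.

L ≈ 17.2 H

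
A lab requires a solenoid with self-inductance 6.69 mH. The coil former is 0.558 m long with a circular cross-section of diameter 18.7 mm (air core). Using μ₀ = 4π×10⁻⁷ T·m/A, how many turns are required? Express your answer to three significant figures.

N ≈ 3290 turns

A = π(d/2)² = π(9.350×10^-3 m)² = 2.746×10^-4 m².
From L = μ₀N²A/ℓ, N = √(Lℓ / (μ₀A)).
N = √[(6.690×10^-3)(0.558) / ((4π×10⁻⁷)×2.746×10^-4)] = √(1.082×10^7) ≈ 3288.8.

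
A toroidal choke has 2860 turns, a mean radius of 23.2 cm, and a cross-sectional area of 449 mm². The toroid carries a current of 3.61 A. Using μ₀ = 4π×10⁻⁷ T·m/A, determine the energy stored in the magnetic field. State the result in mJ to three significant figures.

U ≈ 20.6 mJ

L = μ₀N²A/(2πR) = (4π×10⁻⁷)(2860)²(4.490×10^-4)/(2π×0.232) = 3.166×10^-3 H.
U = ½LI² = ½(3.166×10^-3)(3.61)² = 2.063×10^-2 J.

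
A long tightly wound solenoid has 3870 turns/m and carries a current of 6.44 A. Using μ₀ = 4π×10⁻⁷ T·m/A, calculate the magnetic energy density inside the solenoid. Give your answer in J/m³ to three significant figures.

B = μ₀nI = (4π×10⁻⁷)(3.870×10^3)(6.44) = 3.132×10^-2 T.
u = B²/(2μ₀) = (3.132×10^-2)²/(2×4π×10⁻⁷) = 390.3 J/m³.

u ≈ 390 J/m³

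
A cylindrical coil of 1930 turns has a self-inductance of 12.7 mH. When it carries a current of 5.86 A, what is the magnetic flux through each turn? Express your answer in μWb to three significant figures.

Φ_B ≈ 38.6 μWb

From L = NΦ_B/I, the flux per turn is Φ_B = LI/N.
Φ_B = (1.270×10^-2 H)(5.86 A)/1930 = 3.856×10^-5 Wb.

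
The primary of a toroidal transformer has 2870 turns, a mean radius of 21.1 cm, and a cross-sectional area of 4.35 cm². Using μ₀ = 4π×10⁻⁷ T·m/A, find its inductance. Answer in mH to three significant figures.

L ≈ 3.40 mH

For a thin toroid, L = μ₀N²A/(2πR).
L = (4π×10⁻⁷)(2870)²(4.350×10^-4) / (2π×0.211 m) = 3.396×10^-3 H.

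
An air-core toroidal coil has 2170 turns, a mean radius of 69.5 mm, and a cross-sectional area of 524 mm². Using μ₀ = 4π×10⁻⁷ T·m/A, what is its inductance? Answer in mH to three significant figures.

For a thin toroid, L = μ₀N²A/(2πR).
L = (4π×10⁻⁷)(2170)²(5.240×10^-4) / (2π×6.950×10^-2 m) = 7.101×10^-3 H.

L ≈ 7.10 mH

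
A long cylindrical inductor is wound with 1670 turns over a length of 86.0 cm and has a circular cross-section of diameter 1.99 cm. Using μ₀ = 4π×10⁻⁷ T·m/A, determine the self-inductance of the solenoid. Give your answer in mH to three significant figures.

L ≈ 1.27 mH

A = π(d/2)² = π(9.950×10^-3 m)² = 3.110×10^-4 m².
For a long solenoid, L = μ₀N²A/ℓ.
L = (4π×10⁻⁷)(1670)²(3.110×10^-4)/(0.86 m) = 1.267×10^-3 H.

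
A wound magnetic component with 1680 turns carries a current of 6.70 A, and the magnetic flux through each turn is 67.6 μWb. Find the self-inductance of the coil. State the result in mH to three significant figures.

L ≈ 17.0 mH

Self-inductance is defined by L = NΦ_B/I (flux linkage over current).
L = (1680)(6.760×10^-5 Wb)/(6.70 A) = 1.695×10^-2 H.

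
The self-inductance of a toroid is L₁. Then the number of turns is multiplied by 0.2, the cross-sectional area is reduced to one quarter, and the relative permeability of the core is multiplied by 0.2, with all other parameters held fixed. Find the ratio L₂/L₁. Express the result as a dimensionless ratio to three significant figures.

L₂/L₁ = 0.002

For a toroid, L ∝ μᵣN²A/R.
L₂/L₁ = (0.2)^2 × (0.25) × (0.2) = 0.002.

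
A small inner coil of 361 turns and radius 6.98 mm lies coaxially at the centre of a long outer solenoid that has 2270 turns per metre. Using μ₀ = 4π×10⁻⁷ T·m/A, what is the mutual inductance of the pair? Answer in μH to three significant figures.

The outer solenoid produces a uniform field B₁ = μ₀n₁I₁ across the inner coil,
so the flux linkage is N₂Φ = N₂B₁A₂ = μ₀n₁N₂A₂·I₁, giving M = μ₀n₁N₂A₂.
A₂ = πr² = π(6.980×10^-3 m)² = 1.531×10^-4 m².
M = (4π×10⁻⁷)(2270)(361)(1.531×10^-4) = 1.576×10^-4 H.

M ≈ 158 μH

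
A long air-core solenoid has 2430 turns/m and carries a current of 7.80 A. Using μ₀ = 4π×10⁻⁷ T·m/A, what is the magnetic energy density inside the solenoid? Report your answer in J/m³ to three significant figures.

B = μ₀nI = (4π×10⁻⁷)(2.430×10^3)(7.80) = 2.382×10^-2 T.
u = B²/(2μ₀) = (2.382×10^-2)²/(2×4π×10⁻⁷) = 225.7 J/m³.

u ≈ 226 J/m³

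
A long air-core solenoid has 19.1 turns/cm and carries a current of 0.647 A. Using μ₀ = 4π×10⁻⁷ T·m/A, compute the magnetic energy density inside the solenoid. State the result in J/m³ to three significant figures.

u ≈ 0.960 J/m³

B = μ₀nI = (4π×10⁻⁷)(1.910×10^3)(0.647) = 1.553×10^-3 T.
u = B²/(2μ₀) = (1.553×10^-3)²/(2×4π×10⁻⁷) = 0.9595 J/m³.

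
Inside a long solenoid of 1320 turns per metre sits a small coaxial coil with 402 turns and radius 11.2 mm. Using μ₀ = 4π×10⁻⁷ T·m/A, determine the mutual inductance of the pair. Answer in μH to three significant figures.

M ≈ 263 μH

The outer solenoid produces a uniform field B₁ = μ₀n₁I₁ across the inner coil,
so the flux linkage is N₂Φ = N₂B₁A₂ = μ₀n₁N₂A₂·I₁, giving M = μ₀n₁N₂A₂.
A₂ = πr² = π(1.120×10^-2 m)² = 3.941×10^-4 m².
M = (4π×10⁻⁷)(1320)(402)(3.941×10^-4) = 2.628×10^-4 H.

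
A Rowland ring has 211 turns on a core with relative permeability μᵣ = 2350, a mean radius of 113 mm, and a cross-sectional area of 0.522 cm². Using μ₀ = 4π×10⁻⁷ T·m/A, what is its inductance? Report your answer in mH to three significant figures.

L ≈ 9.67 mH

For a thin toroid, L = μ₀μᵣN²A/(2πR).
L = (4π×10⁻⁷)(2350)(211)²(5.220×10^-5) / (2π×0.113 m) = 9.666×10^-3 H.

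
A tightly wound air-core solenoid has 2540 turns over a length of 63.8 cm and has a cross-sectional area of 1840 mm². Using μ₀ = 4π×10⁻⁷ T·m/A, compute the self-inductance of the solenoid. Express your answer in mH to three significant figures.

L ≈ 23.4 mH

A = 1840 mm² = 1.840×10^-3 m².
For a long solenoid, L = μ₀N²A/ℓ.
L = (4π×10⁻⁷)(2540)²(1.840×10^-3)/(0.638 m) = 2.338×10^-2 H.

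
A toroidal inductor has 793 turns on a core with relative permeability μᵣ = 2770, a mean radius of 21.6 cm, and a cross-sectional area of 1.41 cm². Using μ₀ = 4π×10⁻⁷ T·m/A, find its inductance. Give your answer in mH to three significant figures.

For a thin toroid, L = μ₀μᵣN²A/(2πR).
L = (4π×10⁻⁷)(2770)(793)²(1.410×10^-4) / (2π×0.216 m) = 0.2274 H.

L ≈ 227 mH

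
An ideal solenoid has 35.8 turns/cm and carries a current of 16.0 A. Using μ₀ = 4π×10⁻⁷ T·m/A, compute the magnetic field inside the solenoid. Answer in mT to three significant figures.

B ≈ 72.0 mT

Inside a long solenoid, B = μ₀nI.
B = (4π×10⁻⁷)(3.580×10^3 m⁻¹)(16.0 A) = 7.198×10^-2 T.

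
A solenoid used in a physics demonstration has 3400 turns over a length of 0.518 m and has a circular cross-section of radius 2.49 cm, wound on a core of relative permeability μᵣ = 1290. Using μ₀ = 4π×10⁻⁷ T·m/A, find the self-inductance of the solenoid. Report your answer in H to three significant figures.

A = πr² = π(2.490×10^-2 m)² = 1.948×10^-3 m².
For a long solenoid, L = μ₀μᵣN²A/ℓ.
L = (4π×10⁻⁷)(1290)(3400)²(1.948×10^-3)/(0.518 m) = 70.47 H.

L ≈ 70.5 H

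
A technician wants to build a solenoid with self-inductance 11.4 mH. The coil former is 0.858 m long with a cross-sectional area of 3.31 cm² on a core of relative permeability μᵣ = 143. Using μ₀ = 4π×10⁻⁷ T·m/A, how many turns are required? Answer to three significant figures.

A = 3.31 cm² = 3.310×10^-4 m².
From L = μ₀μᵣN²A/ℓ, N = √(Lℓ / (μ₀μᵣA)).
N = √[(1.140×10^-2)(0.858) / ((4π×10⁻⁷)(143)×3.310×10^-4)] = √(1.644×10^5) ≈ 405.5.

N ≈ 406 turns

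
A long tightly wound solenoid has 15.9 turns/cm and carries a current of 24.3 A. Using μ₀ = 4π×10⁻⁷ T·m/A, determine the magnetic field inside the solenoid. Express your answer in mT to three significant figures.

B ≈ 48.6 mT

Inside a long solenoid, B = μ₀nI.
B = (4π×10⁻⁷)(1.590×10^3 m⁻¹)(24.3 A) = 4.855×10^-2 T.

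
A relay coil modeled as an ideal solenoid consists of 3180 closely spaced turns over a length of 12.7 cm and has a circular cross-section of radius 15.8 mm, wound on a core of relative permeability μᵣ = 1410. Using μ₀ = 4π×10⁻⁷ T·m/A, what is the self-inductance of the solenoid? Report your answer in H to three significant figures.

L ≈ 111 H

A = πr² = π(1.580×10^-2 m)² = 7.843×10^-4 m².
For a long solenoid, L = μ₀μᵣN²A/ℓ.
L = (4π×10⁻⁷)(1410)(3180)²(7.843×10^-4)/(0.127 m) = 110.6 H.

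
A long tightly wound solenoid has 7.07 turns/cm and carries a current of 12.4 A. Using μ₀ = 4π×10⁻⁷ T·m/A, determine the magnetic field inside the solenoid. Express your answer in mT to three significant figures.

Inside a long solenoid, B = μ₀nI.
B = (4π×10⁻⁷)(707 m⁻¹)(12.4 A) = 1.102×10^-2 T.

B ≈ 11.0 mT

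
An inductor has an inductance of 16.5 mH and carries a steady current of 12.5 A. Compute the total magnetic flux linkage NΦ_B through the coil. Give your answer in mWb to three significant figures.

From L = NΦ_B/I, the flux linkage is NΦ_B = LI.
NΦ_B = (1.650×10^-2 H)(12.5 A) = 0.2063 Wb.

NΦ_B ≈ 206 mWb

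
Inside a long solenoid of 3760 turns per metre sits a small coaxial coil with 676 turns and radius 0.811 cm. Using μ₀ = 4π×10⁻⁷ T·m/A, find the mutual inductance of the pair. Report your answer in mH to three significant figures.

M ≈ 0.660 mH

The outer solenoid produces a uniform field B₁ = μ₀n₁I₁ across the inner coil,
so the flux linkage is N₂Φ = N₂B₁A₂ = μ₀n₁N₂A₂·I₁, giving M = μ₀n₁N₂A₂.
A₂ = πr² = π(8.110×10^-3 m)² = 2.066×10^-4 m².
M = (4π×10⁻⁷)(3760)(676)(2.066×10^-4) = 6.600×10^-4 H.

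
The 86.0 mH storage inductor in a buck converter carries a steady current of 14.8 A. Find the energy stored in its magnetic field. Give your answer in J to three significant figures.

U ≈ 9.42 J

Stored magnetic energy: U = ½LI².
U = ½(8.600×10^-2 H)(14.8 A)² = 9.419 J.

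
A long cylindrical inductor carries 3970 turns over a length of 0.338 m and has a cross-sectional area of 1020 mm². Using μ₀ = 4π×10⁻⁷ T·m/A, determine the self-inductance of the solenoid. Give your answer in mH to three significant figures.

A = 1020 mm² = 1.020×10^-3 m².
For a long solenoid, L = μ₀N²A/ℓ.
L = (4π×10⁻⁷)(3970)²(1.020×10^-3)/(0.338 m) = 5.977×10^-2 H.

L ≈ 59.8 mH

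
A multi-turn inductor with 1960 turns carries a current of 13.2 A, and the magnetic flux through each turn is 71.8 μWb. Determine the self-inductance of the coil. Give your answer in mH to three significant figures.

Self-inductance is defined by L = NΦ_B/I (flux linkage over current).
L = (1960)(7.180×10^-5 Wb)/(13.2 A) = 1.066×10^-2 H.

L ≈ 10.7 mH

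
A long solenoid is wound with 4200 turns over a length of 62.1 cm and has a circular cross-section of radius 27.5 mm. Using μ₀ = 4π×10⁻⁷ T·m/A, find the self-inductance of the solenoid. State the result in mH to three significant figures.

L ≈ 84.8 mH

A = πr² = π(2.750×10^-2 m)² = 2.376×10^-3 m².
For a long solenoid, L = μ₀N²A/ℓ.
L = (4π×10⁻⁷)(4200)²(2.376×10^-3)/(0.621 m) = 8.481×10^-2 H.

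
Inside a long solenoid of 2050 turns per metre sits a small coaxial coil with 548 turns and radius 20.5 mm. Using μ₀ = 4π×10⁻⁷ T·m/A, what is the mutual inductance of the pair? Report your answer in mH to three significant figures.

The outer solenoid produces a uniform field B₁ = μ₀n₁I₁ across the inner coil,
so the flux linkage is N₂Φ = N₂B₁A₂ = μ₀n₁N₂A₂·I₁, giving M = μ₀n₁N₂A₂.
A₂ = πr² = π(2.050×10^-2 m)² = 1.320×10^-3 m².
M = (4π×10⁻⁷)(2050)(548)(1.320×10^-3) = 1.864×10^-3 H.

M ≈ 1.86 mH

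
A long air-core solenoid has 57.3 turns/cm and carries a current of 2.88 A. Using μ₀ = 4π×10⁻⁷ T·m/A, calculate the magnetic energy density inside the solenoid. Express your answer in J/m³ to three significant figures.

u ≈ 171 J/m³

B = μ₀nI = (4π×10⁻⁷)(5.730×10^3)(2.88) = 2.074×10^-2 T.
u = B²/(2μ₀) = (2.074×10^-2)²/(2×4π×10⁻⁷) = 171.1 J/m³.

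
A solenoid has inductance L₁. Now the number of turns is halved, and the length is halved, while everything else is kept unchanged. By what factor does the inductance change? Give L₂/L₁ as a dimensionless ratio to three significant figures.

For a solenoid, L ∝ μᵣN²A/ℓ.
L₂/L₁ = (0.5)^2 × (0.5)^-1 = 0.500.

L₂/L₁ = 0.500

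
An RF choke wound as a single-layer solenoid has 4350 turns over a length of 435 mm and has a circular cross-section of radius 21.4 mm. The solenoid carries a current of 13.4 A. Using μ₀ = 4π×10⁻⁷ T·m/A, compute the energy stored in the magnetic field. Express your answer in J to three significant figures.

A = πr² = π(2.140×10^-2 m)² = 1.439×10^-3 m².
L = μ₀N²A/ℓ = (4π×10⁻⁷)(4350)²(1.439×10^-3)/(0.435) = 7.8646×10^-2 H.
U = ½LI² = ½(7.8646×10^-2)(13.4)² = 7.061 J.

U ≈ 7.06 J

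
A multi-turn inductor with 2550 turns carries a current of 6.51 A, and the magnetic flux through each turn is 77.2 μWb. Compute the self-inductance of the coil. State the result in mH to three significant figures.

Self-inductance is defined by L = NΦ_B/I (flux linkage over current).
L = (2550)(7.720×10^-5 Wb)/(6.51 A) = 3.024×10^-2 H.

L ≈ 30.2 mH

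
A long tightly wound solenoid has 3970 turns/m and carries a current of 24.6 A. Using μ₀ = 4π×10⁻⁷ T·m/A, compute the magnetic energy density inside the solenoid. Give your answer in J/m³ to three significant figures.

u ≈ 5990 J/m³

B = μ₀nI = (4π×10⁻⁷)(3.970×10^3)(24.6) = 0.1227 T.
u = B²/(2μ₀) = (0.1227)²/(2×4π×10⁻⁷) = 5.993×10^3 J/m³.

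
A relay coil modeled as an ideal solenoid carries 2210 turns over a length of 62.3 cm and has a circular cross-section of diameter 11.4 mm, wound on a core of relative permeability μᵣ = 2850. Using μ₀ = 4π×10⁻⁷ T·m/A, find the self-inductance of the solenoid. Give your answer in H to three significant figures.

L ≈ 2.87 H

A = π(d/2)² = π(5.700×10^-3 m)² = 1.021×10^-4 m².
For a long solenoid, L = μ₀μᵣN²A/ℓ.
L = (4π×10⁻⁷)(2850)(2210)²(1.021×10^-4)/(0.623 m) = 2.866 H.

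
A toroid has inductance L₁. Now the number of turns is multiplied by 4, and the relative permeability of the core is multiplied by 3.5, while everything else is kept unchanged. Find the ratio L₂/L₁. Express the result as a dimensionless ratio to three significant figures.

L₂/L₁ = 56.0

For a toroid, L ∝ μᵣN²A/R.
L₂/L₁ = (4)^2 × (3.5) = 56.0.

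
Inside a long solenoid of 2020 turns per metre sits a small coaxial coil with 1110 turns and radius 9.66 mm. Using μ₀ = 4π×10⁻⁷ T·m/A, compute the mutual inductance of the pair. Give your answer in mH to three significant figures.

M ≈ 0.826 mH

The outer solenoid produces a uniform field B₁ = μ₀n₁I₁ across the inner coil,
so the flux linkage is N₂Φ = N₂B₁A₂ = μ₀n₁N₂A₂·I₁, giving M = μ₀n₁N₂A₂.
A₂ = πr² = π(9.660×10^-3 m)² = 2.932×10^-4 m².
M = (4π×10⁻⁷)(2020)(1110)(2.932×10^-4) = 8.260×10^-4 H.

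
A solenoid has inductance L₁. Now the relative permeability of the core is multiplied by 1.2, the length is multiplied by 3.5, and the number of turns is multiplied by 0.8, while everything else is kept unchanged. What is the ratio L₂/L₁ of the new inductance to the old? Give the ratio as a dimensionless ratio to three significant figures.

For a solenoid, L ∝ μᵣN²A/ℓ.
L₂/L₁ = (1.2) × (3.5)^-1 × (0.8)^2 = 0.219.

L₂/L₁ = 0.219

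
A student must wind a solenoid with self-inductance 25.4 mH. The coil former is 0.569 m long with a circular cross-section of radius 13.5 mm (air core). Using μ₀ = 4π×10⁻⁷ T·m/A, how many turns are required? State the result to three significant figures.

N ≈ 4480 turns

A = πr² = π(1.350×10^-2 m)² = 5.726×10^-4 m².
From L = μ₀N²A/ℓ, N = √(Lℓ / (μ₀A)).
N = √[(2.540×10^-2)(0.569) / ((4π×10⁻⁷)×5.726×10^-4)] = √(2.009×10^7) ≈ 4481.9.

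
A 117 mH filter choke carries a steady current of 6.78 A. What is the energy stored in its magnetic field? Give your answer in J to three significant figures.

Stored magnetic energy: U = ½LI².
U = ½(0.117 H)(6.78 A)² = 2.689 J.

U ≈ 2.69 J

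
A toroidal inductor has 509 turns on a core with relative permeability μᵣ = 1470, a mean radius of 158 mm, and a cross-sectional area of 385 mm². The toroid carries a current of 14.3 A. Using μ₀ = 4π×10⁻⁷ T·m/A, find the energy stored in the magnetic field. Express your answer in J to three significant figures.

U ≈ 19.0 J

L = μ₀μᵣN²A/(2πR) = (4π×10⁻⁷)(1470)(509)²(3.850×10^-4)/(2π×0.158) = 0.1856 H.
U = ½LI² = ½(0.1856)(14.3)² = 18.98 J.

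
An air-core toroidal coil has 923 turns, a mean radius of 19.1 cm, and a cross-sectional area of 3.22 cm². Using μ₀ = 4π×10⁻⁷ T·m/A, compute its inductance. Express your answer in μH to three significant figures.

For a thin toroid, L = μ₀N²A/(2πR).
L = (4π×10⁻⁷)(923)²(3.220×10^-4) / (2π×0.191 m) = 2.872×10^-4 H.

L ≈ 287 μH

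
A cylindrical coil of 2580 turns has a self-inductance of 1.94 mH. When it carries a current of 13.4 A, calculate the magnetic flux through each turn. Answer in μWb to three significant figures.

From L = NΦ_B/I, the flux per turn is Φ_B = LI/N.
Φ_B = (1.940×10^-3 H)(13.4 A)/2580 = 1.008×10^-5 Wb.

Φ_B ≈ 10.1 μWb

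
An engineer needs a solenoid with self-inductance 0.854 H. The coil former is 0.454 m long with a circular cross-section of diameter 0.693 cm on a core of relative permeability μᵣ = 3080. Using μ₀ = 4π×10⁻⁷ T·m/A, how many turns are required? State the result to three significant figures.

N ≈ 1630 turns

A = π(d/2)² = π(3.465×10^-3 m)² = 3.772×10^-5 m².
From L = μ₀μᵣN²A/ℓ, N = √(Lℓ / (μ₀μᵣA)).
N = √[(0.854)(0.454) / ((4π×10⁻⁷)(3080)×3.772×10^-5)] = √(2.656×10^6) ≈ 1629.7.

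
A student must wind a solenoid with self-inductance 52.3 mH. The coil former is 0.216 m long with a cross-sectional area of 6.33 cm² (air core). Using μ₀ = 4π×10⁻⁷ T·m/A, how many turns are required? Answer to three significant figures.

A = 6.33 cm² = 6.330×10^-4 m².
From L = μ₀N²A/ℓ, N = √(Lℓ / (μ₀A)).
N = √[(5.230×10^-2)(0.216) / ((4π×10⁻⁷)×6.330×10^-4)] = √(1.420×10^7) ≈ 3768.5.

N ≈ 3770 turns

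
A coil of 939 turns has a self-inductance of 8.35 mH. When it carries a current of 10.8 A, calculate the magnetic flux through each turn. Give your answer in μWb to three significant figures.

Φ_B ≈ 96.0 μWb

From L = NΦ_B/I, the flux per turn is Φ_B = LI/N.
Φ_B = (8.350×10^-3 H)(10.8 A)/939 = 9.604×10^-5 Wb.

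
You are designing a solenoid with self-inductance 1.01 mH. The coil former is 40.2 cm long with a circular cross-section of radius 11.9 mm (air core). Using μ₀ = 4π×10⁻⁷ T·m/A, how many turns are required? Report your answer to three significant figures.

A = πr² = π(1.190×10^-2 m)² = 4.449×10^-4 m².
From L = μ₀N²A/ℓ, N = √(Lℓ / (μ₀A)).
N = √[(1.010×10^-3)(0.402) / ((4π×10⁻⁷)×4.449×10^-4)] = √(7.263×10^5) ≈ 852.2.

N ≈ 852 turns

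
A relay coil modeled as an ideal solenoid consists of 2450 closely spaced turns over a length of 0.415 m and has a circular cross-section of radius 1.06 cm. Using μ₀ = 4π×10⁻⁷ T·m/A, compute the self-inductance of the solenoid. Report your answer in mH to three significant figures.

L ≈ 6.42 mH

A = πr² = π(1.060×10^-2 m)² = 3.530×10^-4 m².
For a long solenoid, L = μ₀N²A/ℓ.
L = (4π×10⁻⁷)(2450)²(3.530×10^-4)/(0.415 m) = 6.416×10^-3 H.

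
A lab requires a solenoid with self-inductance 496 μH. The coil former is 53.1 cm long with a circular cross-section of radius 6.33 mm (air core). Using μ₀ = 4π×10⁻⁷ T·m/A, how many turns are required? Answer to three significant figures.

A = πr² = π(6.330×10^-3 m)² = 1.259×10^-4 m².
From L = μ₀N²A/ℓ, N = √(Lℓ / (μ₀A)).
N = √[(4.960×10^-4)(0.531) / ((4π×10⁻⁷)×1.259×10^-4)] = √(1.66498×10^6) ≈ 1290.3.

N ≈ 1290 turns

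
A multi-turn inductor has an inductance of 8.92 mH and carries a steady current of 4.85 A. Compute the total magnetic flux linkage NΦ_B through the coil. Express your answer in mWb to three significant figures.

From L = NΦ_B/I, the flux linkage is NΦ_B = LI.
NΦ_B = (8.920×10^-3 H)(4.85 A) = 4.326×10^-2 Wb.

NΦ_B ≈ 43.3 mWb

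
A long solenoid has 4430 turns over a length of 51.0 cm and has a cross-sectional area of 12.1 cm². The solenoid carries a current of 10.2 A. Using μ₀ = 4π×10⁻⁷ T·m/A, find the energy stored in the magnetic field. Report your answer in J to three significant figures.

A = 12.1 cm² = 1.210×10^-3 m².
L = μ₀N²A/ℓ = (4π×10⁻⁷)(4430)²(1.210×10^-3)/(0.51) = 5.851×10^-2 H.
U = ½LI² = ½(5.851×10^-2)(10.2)² = 3.044 J.

U ≈ 3.04 J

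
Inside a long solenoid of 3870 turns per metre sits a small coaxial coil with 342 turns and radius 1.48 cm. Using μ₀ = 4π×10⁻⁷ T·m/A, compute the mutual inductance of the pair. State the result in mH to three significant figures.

The outer solenoid produces a uniform field B₁ = μ₀n₁I₁ across the inner coil,
so the flux linkage is N₂Φ = N₂B₁A₂ = μ₀n₁N₂A₂·I₁, giving M = μ₀n₁N₂A₂.
A₂ = πr² = π(1.480×10^-2 m)² = 6.881×10^-4 m².
M = (4π×10⁻⁷)(3870)(342)(6.881×10^-4) = 1.1445×10^-3 H.

M ≈ 1.14 mH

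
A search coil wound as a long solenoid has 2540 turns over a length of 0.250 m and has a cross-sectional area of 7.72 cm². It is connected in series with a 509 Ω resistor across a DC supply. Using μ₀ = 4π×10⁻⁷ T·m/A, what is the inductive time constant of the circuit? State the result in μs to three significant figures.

τ ≈ 49.2 μs

A = 7.72 cm² = 7.720×10^-4 m².
L = μ₀N²A/ℓ = (4π×10⁻⁷)(2540)²(7.720×10^-4)/(0.25) = 2.504×10^-2 H.
τ = L/R = (2.504×10^-2)/(509) = 4.919×10^-5 s.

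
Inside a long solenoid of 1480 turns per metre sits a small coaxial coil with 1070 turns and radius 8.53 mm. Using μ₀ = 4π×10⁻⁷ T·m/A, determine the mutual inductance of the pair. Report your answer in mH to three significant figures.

The outer solenoid produces a uniform field B₁ = μ₀n₁I₁ across the inner coil,
so the flux linkage is N₂Φ = N₂B₁A₂ = μ₀n₁N₂A₂·I₁, giving M = μ₀n₁N₂A₂.
A₂ = πr² = π(8.530×10^-3 m)² = 2.286×10^-4 m².
M = (4π×10⁻⁷)(1480)(1070)(2.286×10^-4) = 4.549×10^-4 H.

M ≈ 0.455 mH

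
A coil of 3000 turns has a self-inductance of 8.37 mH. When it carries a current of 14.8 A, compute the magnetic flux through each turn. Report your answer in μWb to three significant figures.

Φ_B ≈ 41.3 μWb

From L = NΦ_B/I, the flux per turn is Φ_B = LI/N.
Φ_B = (8.370×10^-3 H)(14.8 A)/3000 = 4.129×10^-5 Wb.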